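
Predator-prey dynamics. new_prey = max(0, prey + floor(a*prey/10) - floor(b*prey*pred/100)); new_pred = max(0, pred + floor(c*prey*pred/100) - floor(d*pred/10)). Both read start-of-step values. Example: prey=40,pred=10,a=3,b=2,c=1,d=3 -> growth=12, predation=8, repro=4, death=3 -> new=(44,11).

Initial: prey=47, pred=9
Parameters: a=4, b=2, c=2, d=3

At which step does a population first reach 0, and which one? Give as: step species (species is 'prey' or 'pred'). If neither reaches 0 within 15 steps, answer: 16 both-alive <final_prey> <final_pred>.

Step 1: prey: 47+18-8=57; pred: 9+8-2=15
Step 2: prey: 57+22-17=62; pred: 15+17-4=28
Step 3: prey: 62+24-34=52; pred: 28+34-8=54
Step 4: prey: 52+20-56=16; pred: 54+56-16=94
Step 5: prey: 16+6-30=0; pred: 94+30-28=96
First extinction: prey at step 5

Answer: 5 prey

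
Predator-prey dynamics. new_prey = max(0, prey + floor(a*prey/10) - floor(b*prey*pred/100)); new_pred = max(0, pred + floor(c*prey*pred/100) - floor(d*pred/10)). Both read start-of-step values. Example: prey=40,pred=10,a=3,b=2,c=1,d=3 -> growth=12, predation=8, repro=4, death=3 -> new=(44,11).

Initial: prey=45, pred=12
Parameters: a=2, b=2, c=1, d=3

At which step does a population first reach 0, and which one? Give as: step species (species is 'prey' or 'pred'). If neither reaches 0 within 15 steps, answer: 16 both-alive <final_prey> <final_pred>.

Answer: 16 both-alive 19 6

Derivation:
Step 1: prey: 45+9-10=44; pred: 12+5-3=14
Step 2: prey: 44+8-12=40; pred: 14+6-4=16
Step 3: prey: 40+8-12=36; pred: 16+6-4=18
Step 4: prey: 36+7-12=31; pred: 18+6-5=19
Step 5: prey: 31+6-11=26; pred: 19+5-5=19
Step 6: prey: 26+5-9=22; pred: 19+4-5=18
Step 7: prey: 22+4-7=19; pred: 18+3-5=16
Step 8: prey: 19+3-6=16; pred: 16+3-4=15
Step 9: prey: 16+3-4=15; pred: 15+2-4=13
Step 10: prey: 15+3-3=15; pred: 13+1-3=11
Step 11: prey: 15+3-3=15; pred: 11+1-3=9
Step 12: prey: 15+3-2=16; pred: 9+1-2=8
Step 13: prey: 16+3-2=17; pred: 8+1-2=7
Step 14: prey: 17+3-2=18; pred: 7+1-2=6
Step 15: prey: 18+3-2=19; pred: 6+1-1=6
No extinction within 15 steps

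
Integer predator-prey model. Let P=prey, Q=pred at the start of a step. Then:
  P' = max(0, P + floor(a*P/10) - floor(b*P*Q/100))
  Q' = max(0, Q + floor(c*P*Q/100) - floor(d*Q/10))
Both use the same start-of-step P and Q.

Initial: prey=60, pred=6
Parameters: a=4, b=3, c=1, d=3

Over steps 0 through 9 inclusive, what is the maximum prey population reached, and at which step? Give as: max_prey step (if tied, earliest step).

Answer: 92 3

Derivation:
Step 1: prey: 60+24-10=74; pred: 6+3-1=8
Step 2: prey: 74+29-17=86; pred: 8+5-2=11
Step 3: prey: 86+34-28=92; pred: 11+9-3=17
Step 4: prey: 92+36-46=82; pred: 17+15-5=27
Step 5: prey: 82+32-66=48; pred: 27+22-8=41
Step 6: prey: 48+19-59=8; pred: 41+19-12=48
Step 7: prey: 8+3-11=0; pred: 48+3-14=37
Step 8: prey: 0+0-0=0; pred: 37+0-11=26
Step 9: prey: 0+0-0=0; pred: 26+0-7=19
Max prey = 92 at step 3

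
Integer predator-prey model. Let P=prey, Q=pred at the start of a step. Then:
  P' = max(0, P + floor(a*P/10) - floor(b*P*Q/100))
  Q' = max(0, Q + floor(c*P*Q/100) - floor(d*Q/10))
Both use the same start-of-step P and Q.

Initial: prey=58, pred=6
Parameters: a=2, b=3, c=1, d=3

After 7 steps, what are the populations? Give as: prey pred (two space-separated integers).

Step 1: prey: 58+11-10=59; pred: 6+3-1=8
Step 2: prey: 59+11-14=56; pred: 8+4-2=10
Step 3: prey: 56+11-16=51; pred: 10+5-3=12
Step 4: prey: 51+10-18=43; pred: 12+6-3=15
Step 5: prey: 43+8-19=32; pred: 15+6-4=17
Step 6: prey: 32+6-16=22; pred: 17+5-5=17
Step 7: prey: 22+4-11=15; pred: 17+3-5=15

Answer: 15 15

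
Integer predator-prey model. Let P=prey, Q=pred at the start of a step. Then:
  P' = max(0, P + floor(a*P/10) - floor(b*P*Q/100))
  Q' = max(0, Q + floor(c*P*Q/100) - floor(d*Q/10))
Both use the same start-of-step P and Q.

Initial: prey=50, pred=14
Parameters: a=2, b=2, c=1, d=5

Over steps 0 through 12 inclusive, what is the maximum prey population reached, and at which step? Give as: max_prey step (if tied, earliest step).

Answer: 68 12

Derivation:
Step 1: prey: 50+10-14=46; pred: 14+7-7=14
Step 2: prey: 46+9-12=43; pred: 14+6-7=13
Step 3: prey: 43+8-11=40; pred: 13+5-6=12
Step 4: prey: 40+8-9=39; pred: 12+4-6=10
Step 5: prey: 39+7-7=39; pred: 10+3-5=8
Step 6: prey: 39+7-6=40; pred: 8+3-4=7
Step 7: prey: 40+8-5=43; pred: 7+2-3=6
Step 8: prey: 43+8-5=46; pred: 6+2-3=5
Step 9: prey: 46+9-4=51; pred: 5+2-2=5
Step 10: prey: 51+10-5=56; pred: 5+2-2=5
Step 11: prey: 56+11-5=62; pred: 5+2-2=5
Step 12: prey: 62+12-6=68; pred: 5+3-2=6
Max prey = 68 at step 12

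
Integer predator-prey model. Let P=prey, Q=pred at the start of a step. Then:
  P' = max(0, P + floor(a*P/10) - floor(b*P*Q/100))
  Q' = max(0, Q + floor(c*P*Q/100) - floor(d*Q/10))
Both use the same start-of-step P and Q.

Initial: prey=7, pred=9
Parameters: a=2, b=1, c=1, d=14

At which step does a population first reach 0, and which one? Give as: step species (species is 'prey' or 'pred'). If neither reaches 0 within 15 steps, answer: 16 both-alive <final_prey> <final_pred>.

Answer: 1 pred

Derivation:
Step 1: prey: 7+1-0=8; pred: 9+0-12=0
First extinction: pred at step 1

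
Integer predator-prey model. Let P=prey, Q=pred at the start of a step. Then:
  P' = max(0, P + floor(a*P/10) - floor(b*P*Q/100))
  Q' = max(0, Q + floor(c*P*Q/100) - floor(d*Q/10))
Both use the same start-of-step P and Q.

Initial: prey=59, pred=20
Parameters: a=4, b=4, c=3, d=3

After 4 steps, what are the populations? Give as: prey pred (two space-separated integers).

Answer: 0 43

Derivation:
Step 1: prey: 59+23-47=35; pred: 20+35-6=49
Step 2: prey: 35+14-68=0; pred: 49+51-14=86
Step 3: prey: 0+0-0=0; pred: 86+0-25=61
Step 4: prey: 0+0-0=0; pred: 61+0-18=43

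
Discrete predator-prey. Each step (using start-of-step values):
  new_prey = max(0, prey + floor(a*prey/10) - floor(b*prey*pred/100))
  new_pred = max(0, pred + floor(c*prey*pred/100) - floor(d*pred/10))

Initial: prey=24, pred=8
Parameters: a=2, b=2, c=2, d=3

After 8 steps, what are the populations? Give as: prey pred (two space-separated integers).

Step 1: prey: 24+4-3=25; pred: 8+3-2=9
Step 2: prey: 25+5-4=26; pred: 9+4-2=11
Step 3: prey: 26+5-5=26; pred: 11+5-3=13
Step 4: prey: 26+5-6=25; pred: 13+6-3=16
Step 5: prey: 25+5-8=22; pred: 16+8-4=20
Step 6: prey: 22+4-8=18; pred: 20+8-6=22
Step 7: prey: 18+3-7=14; pred: 22+7-6=23
Step 8: prey: 14+2-6=10; pred: 23+6-6=23

Answer: 10 23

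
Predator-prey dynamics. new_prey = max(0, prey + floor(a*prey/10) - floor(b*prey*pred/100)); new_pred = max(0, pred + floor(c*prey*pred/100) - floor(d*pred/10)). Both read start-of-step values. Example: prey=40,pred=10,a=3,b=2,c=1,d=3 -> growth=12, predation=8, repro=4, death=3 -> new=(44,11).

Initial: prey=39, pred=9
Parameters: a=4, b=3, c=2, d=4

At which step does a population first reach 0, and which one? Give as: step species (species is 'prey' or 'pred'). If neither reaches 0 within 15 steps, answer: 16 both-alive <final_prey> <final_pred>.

Step 1: prey: 39+15-10=44; pred: 9+7-3=13
Step 2: prey: 44+17-17=44; pred: 13+11-5=19
Step 3: prey: 44+17-25=36; pred: 19+16-7=28
Step 4: prey: 36+14-30=20; pred: 28+20-11=37
Step 5: prey: 20+8-22=6; pred: 37+14-14=37
Step 6: prey: 6+2-6=2; pred: 37+4-14=27
Step 7: prey: 2+0-1=1; pred: 27+1-10=18
Step 8: prey: 1+0-0=1; pred: 18+0-7=11
Step 9: prey: 1+0-0=1; pred: 11+0-4=7
Step 10: prey: 1+0-0=1; pred: 7+0-2=5
Step 11: prey: 1+0-0=1; pred: 5+0-2=3
Step 12: prey: 1+0-0=1; pred: 3+0-1=2
Step 13: prey: 1+0-0=1; pred: 2+0-0=2
Steps 14-15: state stable at prey=1, pred=2 (no change)
No extinction within 15 steps

Answer: 16 both-alive 1 2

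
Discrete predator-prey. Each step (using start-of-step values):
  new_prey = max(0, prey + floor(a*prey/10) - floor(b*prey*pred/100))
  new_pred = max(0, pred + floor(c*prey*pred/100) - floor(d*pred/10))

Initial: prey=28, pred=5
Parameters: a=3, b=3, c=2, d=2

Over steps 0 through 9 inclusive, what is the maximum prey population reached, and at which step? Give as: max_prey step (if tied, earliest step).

Answer: 38 3

Derivation:
Step 1: prey: 28+8-4=32; pred: 5+2-1=6
Step 2: prey: 32+9-5=36; pred: 6+3-1=8
Step 3: prey: 36+10-8=38; pred: 8+5-1=12
Step 4: prey: 38+11-13=36; pred: 12+9-2=19
Step 5: prey: 36+10-20=26; pred: 19+13-3=29
Step 6: prey: 26+7-22=11; pred: 29+15-5=39
Step 7: prey: 11+3-12=2; pred: 39+8-7=40
Step 8: prey: 2+0-2=0; pred: 40+1-8=33
Step 9: prey: 0+0-0=0; pred: 33+0-6=27
Max prey = 38 at step 3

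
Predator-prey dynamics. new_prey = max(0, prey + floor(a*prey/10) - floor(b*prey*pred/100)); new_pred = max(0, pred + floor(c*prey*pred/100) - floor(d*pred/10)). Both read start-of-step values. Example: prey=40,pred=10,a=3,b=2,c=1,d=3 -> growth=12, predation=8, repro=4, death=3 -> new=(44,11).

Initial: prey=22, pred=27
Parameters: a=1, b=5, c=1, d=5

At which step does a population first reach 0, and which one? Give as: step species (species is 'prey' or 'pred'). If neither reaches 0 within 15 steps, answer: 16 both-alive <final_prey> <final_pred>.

Step 1: prey: 22+2-29=0; pred: 27+5-13=19
First extinction: prey at step 1

Answer: 1 prey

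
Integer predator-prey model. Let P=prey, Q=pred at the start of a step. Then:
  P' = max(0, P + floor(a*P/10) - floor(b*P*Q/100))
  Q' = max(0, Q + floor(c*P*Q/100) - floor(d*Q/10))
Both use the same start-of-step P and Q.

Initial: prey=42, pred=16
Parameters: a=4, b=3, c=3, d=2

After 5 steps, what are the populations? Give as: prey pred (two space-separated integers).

Answer: 0 53

Derivation:
Step 1: prey: 42+16-20=38; pred: 16+20-3=33
Step 2: prey: 38+15-37=16; pred: 33+37-6=64
Step 3: prey: 16+6-30=0; pred: 64+30-12=82
Step 4: prey: 0+0-0=0; pred: 82+0-16=66
Step 5: prey: 0+0-0=0; pred: 66+0-13=53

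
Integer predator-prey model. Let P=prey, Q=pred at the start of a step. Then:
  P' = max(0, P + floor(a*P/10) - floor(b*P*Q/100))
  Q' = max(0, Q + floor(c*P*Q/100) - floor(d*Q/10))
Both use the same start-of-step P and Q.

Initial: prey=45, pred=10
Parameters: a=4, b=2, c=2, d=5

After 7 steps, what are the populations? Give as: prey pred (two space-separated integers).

Step 1: prey: 45+18-9=54; pred: 10+9-5=14
Step 2: prey: 54+21-15=60; pred: 14+15-7=22
Step 3: prey: 60+24-26=58; pred: 22+26-11=37
Step 4: prey: 58+23-42=39; pred: 37+42-18=61
Step 5: prey: 39+15-47=7; pred: 61+47-30=78
Step 6: prey: 7+2-10=0; pred: 78+10-39=49
Step 7: prey: 0+0-0=0; pred: 49+0-24=25

Answer: 0 25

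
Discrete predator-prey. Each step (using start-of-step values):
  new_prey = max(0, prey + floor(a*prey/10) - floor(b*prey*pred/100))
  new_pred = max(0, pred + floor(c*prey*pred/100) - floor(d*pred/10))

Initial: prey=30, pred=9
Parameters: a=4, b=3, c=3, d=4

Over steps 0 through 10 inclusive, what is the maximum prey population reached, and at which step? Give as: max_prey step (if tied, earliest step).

Step 1: prey: 30+12-8=34; pred: 9+8-3=14
Step 2: prey: 34+13-14=33; pred: 14+14-5=23
Step 3: prey: 33+13-22=24; pred: 23+22-9=36
Step 4: prey: 24+9-25=8; pred: 36+25-14=47
Step 5: prey: 8+3-11=0; pred: 47+11-18=40
Step 6: prey: 0+0-0=0; pred: 40+0-16=24
Step 7: prey: 0+0-0=0; pred: 24+0-9=15
Step 8: prey: 0+0-0=0; pred: 15+0-6=9
Step 9: prey: 0+0-0=0; pred: 9+0-3=6
Step 10: prey: 0+0-0=0; pred: 6+0-2=4
Max prey = 34 at step 1

Answer: 34 1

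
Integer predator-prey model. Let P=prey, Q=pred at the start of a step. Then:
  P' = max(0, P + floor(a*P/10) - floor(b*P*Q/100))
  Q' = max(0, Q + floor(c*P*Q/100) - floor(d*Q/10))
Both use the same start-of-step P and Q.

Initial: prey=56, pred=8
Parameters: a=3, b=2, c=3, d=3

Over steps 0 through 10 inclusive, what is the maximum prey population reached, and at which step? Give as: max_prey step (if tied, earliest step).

Answer: 64 1

Derivation:
Step 1: prey: 56+16-8=64; pred: 8+13-2=19
Step 2: prey: 64+19-24=59; pred: 19+36-5=50
Step 3: prey: 59+17-59=17; pred: 50+88-15=123
Step 4: prey: 17+5-41=0; pred: 123+62-36=149
Step 5: prey: 0+0-0=0; pred: 149+0-44=105
Step 6: prey: 0+0-0=0; pred: 105+0-31=74
Step 7: prey: 0+0-0=0; pred: 74+0-22=52
Step 8: prey: 0+0-0=0; pred: 52+0-15=37
Step 9: prey: 0+0-0=0; pred: 37+0-11=26
Step 10: prey: 0+0-0=0; pred: 26+0-7=19
Max prey = 64 at step 1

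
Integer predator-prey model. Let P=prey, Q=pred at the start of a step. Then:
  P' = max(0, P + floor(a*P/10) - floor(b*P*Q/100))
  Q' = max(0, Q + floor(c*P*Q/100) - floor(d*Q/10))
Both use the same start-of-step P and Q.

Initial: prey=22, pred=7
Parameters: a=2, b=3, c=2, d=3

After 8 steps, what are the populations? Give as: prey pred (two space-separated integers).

Step 1: prey: 22+4-4=22; pred: 7+3-2=8
Step 2: prey: 22+4-5=21; pred: 8+3-2=9
Step 3: prey: 21+4-5=20; pred: 9+3-2=10
Step 4: prey: 20+4-6=18; pred: 10+4-3=11
Step 5: prey: 18+3-5=16; pred: 11+3-3=11
Step 6: prey: 16+3-5=14; pred: 11+3-3=11
Step 7: prey: 14+2-4=12; pred: 11+3-3=11
Step 8: prey: 12+2-3=11; pred: 11+2-3=10

Answer: 11 10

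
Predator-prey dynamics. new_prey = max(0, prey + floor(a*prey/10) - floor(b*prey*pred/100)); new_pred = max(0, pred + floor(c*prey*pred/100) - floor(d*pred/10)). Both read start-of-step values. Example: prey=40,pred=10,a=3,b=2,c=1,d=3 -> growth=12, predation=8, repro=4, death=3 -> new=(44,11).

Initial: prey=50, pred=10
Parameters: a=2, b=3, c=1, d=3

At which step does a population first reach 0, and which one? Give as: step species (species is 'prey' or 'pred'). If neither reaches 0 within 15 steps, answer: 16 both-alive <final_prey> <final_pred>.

Step 1: prey: 50+10-15=45; pred: 10+5-3=12
Step 2: prey: 45+9-16=38; pred: 12+5-3=14
Step 3: prey: 38+7-15=30; pred: 14+5-4=15
Step 4: prey: 30+6-13=23; pred: 15+4-4=15
Step 5: prey: 23+4-10=17; pred: 15+3-4=14
Step 6: prey: 17+3-7=13; pred: 14+2-4=12
Step 7: prey: 13+2-4=11; pred: 12+1-3=10
Step 8: prey: 11+2-3=10; pred: 10+1-3=8
Step 9: prey: 10+2-2=10; pred: 8+0-2=6
Step 10: prey: 10+2-1=11; pred: 6+0-1=5
Step 11: prey: 11+2-1=12; pred: 5+0-1=4
Step 12: prey: 12+2-1=13; pred: 4+0-1=3
Step 13: prey: 13+2-1=14; pred: 3+0-0=3
Step 14: prey: 14+2-1=15; pred: 3+0-0=3
Step 15: prey: 15+3-1=17; pred: 3+0-0=3
No extinction within 15 steps

Answer: 16 both-alive 17 3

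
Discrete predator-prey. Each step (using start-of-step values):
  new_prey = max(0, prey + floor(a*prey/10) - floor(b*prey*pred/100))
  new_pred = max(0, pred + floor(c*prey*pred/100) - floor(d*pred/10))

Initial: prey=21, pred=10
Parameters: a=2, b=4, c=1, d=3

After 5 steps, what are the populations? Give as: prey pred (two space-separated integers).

Answer: 11 4

Derivation:
Step 1: prey: 21+4-8=17; pred: 10+2-3=9
Step 2: prey: 17+3-6=14; pred: 9+1-2=8
Step 3: prey: 14+2-4=12; pred: 8+1-2=7
Step 4: prey: 12+2-3=11; pred: 7+0-2=5
Step 5: prey: 11+2-2=11; pred: 5+0-1=4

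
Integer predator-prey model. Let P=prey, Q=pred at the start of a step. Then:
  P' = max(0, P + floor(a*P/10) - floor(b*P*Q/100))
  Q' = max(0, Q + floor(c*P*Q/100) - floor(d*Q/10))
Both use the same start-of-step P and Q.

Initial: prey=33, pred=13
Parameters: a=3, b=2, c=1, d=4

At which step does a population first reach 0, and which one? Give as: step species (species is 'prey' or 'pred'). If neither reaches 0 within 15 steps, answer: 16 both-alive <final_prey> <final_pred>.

Answer: 16 both-alive 34 19

Derivation:
Step 1: prey: 33+9-8=34; pred: 13+4-5=12
Step 2: prey: 34+10-8=36; pred: 12+4-4=12
Step 3: prey: 36+10-8=38; pred: 12+4-4=12
Step 4: prey: 38+11-9=40; pred: 12+4-4=12
Step 5: prey: 40+12-9=43; pred: 12+4-4=12
Step 6: prey: 43+12-10=45; pred: 12+5-4=13
Step 7: prey: 45+13-11=47; pred: 13+5-5=13
Step 8: prey: 47+14-12=49; pred: 13+6-5=14
Step 9: prey: 49+14-13=50; pred: 14+6-5=15
Step 10: prey: 50+15-15=50; pred: 15+7-6=16
Step 11: prey: 50+15-16=49; pred: 16+8-6=18
Step 12: prey: 49+14-17=46; pred: 18+8-7=19
Step 13: prey: 46+13-17=42; pred: 19+8-7=20
Step 14: prey: 42+12-16=38; pred: 20+8-8=20
Step 15: prey: 38+11-15=34; pred: 20+7-8=19
No extinction within 15 steps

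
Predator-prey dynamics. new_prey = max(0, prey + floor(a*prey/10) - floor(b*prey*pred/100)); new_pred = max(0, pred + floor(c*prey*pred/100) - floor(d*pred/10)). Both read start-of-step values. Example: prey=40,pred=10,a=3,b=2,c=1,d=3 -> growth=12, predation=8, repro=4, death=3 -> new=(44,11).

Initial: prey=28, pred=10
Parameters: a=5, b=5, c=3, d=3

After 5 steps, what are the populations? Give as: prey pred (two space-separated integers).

Step 1: prey: 28+14-14=28; pred: 10+8-3=15
Step 2: prey: 28+14-21=21; pred: 15+12-4=23
Step 3: prey: 21+10-24=7; pred: 23+14-6=31
Step 4: prey: 7+3-10=0; pred: 31+6-9=28
Step 5: prey: 0+0-0=0; pred: 28+0-8=20

Answer: 0 20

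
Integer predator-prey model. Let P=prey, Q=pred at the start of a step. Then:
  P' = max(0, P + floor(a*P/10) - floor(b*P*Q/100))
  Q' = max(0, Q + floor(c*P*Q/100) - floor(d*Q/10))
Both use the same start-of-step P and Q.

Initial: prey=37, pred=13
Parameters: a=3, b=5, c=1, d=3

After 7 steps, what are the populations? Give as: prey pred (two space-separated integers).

Answer: 8 4

Derivation:
Step 1: prey: 37+11-24=24; pred: 13+4-3=14
Step 2: prey: 24+7-16=15; pred: 14+3-4=13
Step 3: prey: 15+4-9=10; pred: 13+1-3=11
Step 4: prey: 10+3-5=8; pred: 11+1-3=9
Step 5: prey: 8+2-3=7; pred: 9+0-2=7
Step 6: prey: 7+2-2=7; pred: 7+0-2=5
Step 7: prey: 7+2-1=8; pred: 5+0-1=4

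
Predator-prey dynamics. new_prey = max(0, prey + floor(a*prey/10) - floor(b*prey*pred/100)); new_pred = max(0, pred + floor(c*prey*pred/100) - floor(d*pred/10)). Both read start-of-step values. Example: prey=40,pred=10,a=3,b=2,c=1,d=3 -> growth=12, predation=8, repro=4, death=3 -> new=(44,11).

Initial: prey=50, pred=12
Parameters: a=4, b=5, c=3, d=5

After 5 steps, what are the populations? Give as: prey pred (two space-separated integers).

Step 1: prey: 50+20-30=40; pred: 12+18-6=24
Step 2: prey: 40+16-48=8; pred: 24+28-12=40
Step 3: prey: 8+3-16=0; pred: 40+9-20=29
Step 4: prey: 0+0-0=0; pred: 29+0-14=15
Step 5: prey: 0+0-0=0; pred: 15+0-7=8

Answer: 0 8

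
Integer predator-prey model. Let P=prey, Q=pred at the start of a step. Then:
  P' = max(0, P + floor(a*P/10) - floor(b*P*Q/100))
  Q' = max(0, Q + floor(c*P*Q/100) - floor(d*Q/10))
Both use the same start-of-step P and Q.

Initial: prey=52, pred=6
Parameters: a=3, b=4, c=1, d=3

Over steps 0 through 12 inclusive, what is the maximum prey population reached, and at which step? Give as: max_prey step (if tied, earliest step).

Answer: 55 1

Derivation:
Step 1: prey: 52+15-12=55; pred: 6+3-1=8
Step 2: prey: 55+16-17=54; pred: 8+4-2=10
Step 3: prey: 54+16-21=49; pred: 10+5-3=12
Step 4: prey: 49+14-23=40; pred: 12+5-3=14
Step 5: prey: 40+12-22=30; pred: 14+5-4=15
Step 6: prey: 30+9-18=21; pred: 15+4-4=15
Step 7: prey: 21+6-12=15; pred: 15+3-4=14
Step 8: prey: 15+4-8=11; pred: 14+2-4=12
Step 9: prey: 11+3-5=9; pred: 12+1-3=10
Step 10: prey: 9+2-3=8; pred: 10+0-3=7
Step 11: prey: 8+2-2=8; pred: 7+0-2=5
Step 12: prey: 8+2-1=9; pred: 5+0-1=4
Max prey = 55 at step 1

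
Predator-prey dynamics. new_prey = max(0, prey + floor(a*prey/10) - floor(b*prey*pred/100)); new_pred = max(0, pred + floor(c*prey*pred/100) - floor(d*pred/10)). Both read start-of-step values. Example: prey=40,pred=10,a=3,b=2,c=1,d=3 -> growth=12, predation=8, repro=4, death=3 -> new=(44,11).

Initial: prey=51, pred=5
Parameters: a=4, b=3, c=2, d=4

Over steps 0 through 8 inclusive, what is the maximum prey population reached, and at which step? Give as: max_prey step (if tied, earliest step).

Answer: 74 2

Derivation:
Step 1: prey: 51+20-7=64; pred: 5+5-2=8
Step 2: prey: 64+25-15=74; pred: 8+10-3=15
Step 3: prey: 74+29-33=70; pred: 15+22-6=31
Step 4: prey: 70+28-65=33; pred: 31+43-12=62
Step 5: prey: 33+13-61=0; pred: 62+40-24=78
Step 6: prey: 0+0-0=0; pred: 78+0-31=47
Step 7: prey: 0+0-0=0; pred: 47+0-18=29
Step 8: prey: 0+0-0=0; pred: 29+0-11=18
Max prey = 74 at step 2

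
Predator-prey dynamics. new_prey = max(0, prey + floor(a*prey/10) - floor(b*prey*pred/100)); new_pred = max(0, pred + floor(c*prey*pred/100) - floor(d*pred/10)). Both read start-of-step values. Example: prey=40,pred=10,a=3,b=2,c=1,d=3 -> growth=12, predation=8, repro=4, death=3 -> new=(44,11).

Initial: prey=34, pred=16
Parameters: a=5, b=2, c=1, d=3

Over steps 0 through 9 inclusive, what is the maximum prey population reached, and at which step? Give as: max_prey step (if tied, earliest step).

Step 1: prey: 34+17-10=41; pred: 16+5-4=17
Step 2: prey: 41+20-13=48; pred: 17+6-5=18
Step 3: prey: 48+24-17=55; pred: 18+8-5=21
Step 4: prey: 55+27-23=59; pred: 21+11-6=26
Step 5: prey: 59+29-30=58; pred: 26+15-7=34
Step 6: prey: 58+29-39=48; pred: 34+19-10=43
Step 7: prey: 48+24-41=31; pred: 43+20-12=51
Step 8: prey: 31+15-31=15; pred: 51+15-15=51
Step 9: prey: 15+7-15=7; pred: 51+7-15=43
Max prey = 59 at step 4

Answer: 59 4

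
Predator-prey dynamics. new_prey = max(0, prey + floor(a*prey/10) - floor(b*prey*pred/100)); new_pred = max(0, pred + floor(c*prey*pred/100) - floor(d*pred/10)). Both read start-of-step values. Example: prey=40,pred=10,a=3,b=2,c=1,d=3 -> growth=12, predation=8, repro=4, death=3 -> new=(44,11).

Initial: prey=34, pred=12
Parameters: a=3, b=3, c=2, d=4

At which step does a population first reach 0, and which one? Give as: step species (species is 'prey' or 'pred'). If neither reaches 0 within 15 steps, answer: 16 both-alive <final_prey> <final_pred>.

Answer: 16 both-alive 22 2

Derivation:
Step 1: prey: 34+10-12=32; pred: 12+8-4=16
Step 2: prey: 32+9-15=26; pred: 16+10-6=20
Step 3: prey: 26+7-15=18; pred: 20+10-8=22
Step 4: prey: 18+5-11=12; pred: 22+7-8=21
Step 5: prey: 12+3-7=8; pred: 21+5-8=18
Step 6: prey: 8+2-4=6; pred: 18+2-7=13
Step 7: prey: 6+1-2=5; pred: 13+1-5=9
Step 8: prey: 5+1-1=5; pred: 9+0-3=6
Step 9: prey: 5+1-0=6; pred: 6+0-2=4
Step 10: prey: 6+1-0=7; pred: 4+0-1=3
Step 11: prey: 7+2-0=9; pred: 3+0-1=2
Step 12: prey: 9+2-0=11; pred: 2+0-0=2
Step 13: prey: 11+3-0=14; pred: 2+0-0=2
Step 14: prey: 14+4-0=18; pred: 2+0-0=2
Step 15: prey: 18+5-1=22; pred: 2+0-0=2
No extinction within 15 steps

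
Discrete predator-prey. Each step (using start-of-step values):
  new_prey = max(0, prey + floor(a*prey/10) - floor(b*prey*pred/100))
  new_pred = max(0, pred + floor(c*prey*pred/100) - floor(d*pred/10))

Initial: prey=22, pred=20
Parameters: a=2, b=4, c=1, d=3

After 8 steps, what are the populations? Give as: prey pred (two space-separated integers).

Answer: 2 3

Derivation:
Step 1: prey: 22+4-17=9; pred: 20+4-6=18
Step 2: prey: 9+1-6=4; pred: 18+1-5=14
Step 3: prey: 4+0-2=2; pred: 14+0-4=10
Step 4: prey: 2+0-0=2; pred: 10+0-3=7
Step 5: prey: 2+0-0=2; pred: 7+0-2=5
Step 6: prey: 2+0-0=2; pred: 5+0-1=4
Step 7: prey: 2+0-0=2; pred: 4+0-1=3
Step 8: prey: 2+0-0=2; pred: 3+0-0=3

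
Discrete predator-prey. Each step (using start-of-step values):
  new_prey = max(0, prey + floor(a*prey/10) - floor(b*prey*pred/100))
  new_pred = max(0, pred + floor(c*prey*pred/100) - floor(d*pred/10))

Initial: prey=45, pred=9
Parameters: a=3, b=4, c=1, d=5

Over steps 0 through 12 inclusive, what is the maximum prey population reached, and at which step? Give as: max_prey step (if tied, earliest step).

Step 1: prey: 45+13-16=42; pred: 9+4-4=9
Step 2: prey: 42+12-15=39; pred: 9+3-4=8
Step 3: prey: 39+11-12=38; pred: 8+3-4=7
Step 4: prey: 38+11-10=39; pred: 7+2-3=6
Step 5: prey: 39+11-9=41; pred: 6+2-3=5
Step 6: prey: 41+12-8=45; pred: 5+2-2=5
Step 7: prey: 45+13-9=49; pred: 5+2-2=5
Step 8: prey: 49+14-9=54; pred: 5+2-2=5
Step 9: prey: 54+16-10=60; pred: 5+2-2=5
Step 10: prey: 60+18-12=66; pred: 5+3-2=6
Step 11: prey: 66+19-15=70; pred: 6+3-3=6
Step 12: prey: 70+21-16=75; pred: 6+4-3=7
Max prey = 75 at step 12

Answer: 75 12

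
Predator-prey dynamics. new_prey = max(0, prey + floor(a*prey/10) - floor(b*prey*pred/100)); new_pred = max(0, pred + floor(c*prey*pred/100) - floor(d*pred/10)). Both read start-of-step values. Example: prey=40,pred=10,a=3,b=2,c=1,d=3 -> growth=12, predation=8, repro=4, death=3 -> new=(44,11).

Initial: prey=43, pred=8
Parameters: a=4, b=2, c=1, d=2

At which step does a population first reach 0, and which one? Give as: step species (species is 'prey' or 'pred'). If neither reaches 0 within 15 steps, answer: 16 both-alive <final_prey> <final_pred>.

Step 1: prey: 43+17-6=54; pred: 8+3-1=10
Step 2: prey: 54+21-10=65; pred: 10+5-2=13
Step 3: prey: 65+26-16=75; pred: 13+8-2=19
Step 4: prey: 75+30-28=77; pred: 19+14-3=30
Step 5: prey: 77+30-46=61; pred: 30+23-6=47
Step 6: prey: 61+24-57=28; pred: 47+28-9=66
Step 7: prey: 28+11-36=3; pred: 66+18-13=71
Step 8: prey: 3+1-4=0; pred: 71+2-14=59
First extinction: prey at step 8

Answer: 8 prey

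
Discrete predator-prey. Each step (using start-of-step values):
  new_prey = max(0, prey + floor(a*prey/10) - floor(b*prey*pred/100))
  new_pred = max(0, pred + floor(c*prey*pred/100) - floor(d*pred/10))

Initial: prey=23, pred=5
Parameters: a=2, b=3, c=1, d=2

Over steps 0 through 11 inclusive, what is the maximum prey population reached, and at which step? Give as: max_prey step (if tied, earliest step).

Answer: 39 11

Derivation:
Step 1: prey: 23+4-3=24; pred: 5+1-1=5
Step 2: prey: 24+4-3=25; pred: 5+1-1=5
Step 3: prey: 25+5-3=27; pred: 5+1-1=5
Step 4: prey: 27+5-4=28; pred: 5+1-1=5
Step 5: prey: 28+5-4=29; pred: 5+1-1=5
Step 6: prey: 29+5-4=30; pred: 5+1-1=5
Step 7: prey: 30+6-4=32; pred: 5+1-1=5
Step 8: prey: 32+6-4=34; pred: 5+1-1=5
Step 9: prey: 34+6-5=35; pred: 5+1-1=5
Step 10: prey: 35+7-5=37; pred: 5+1-1=5
Step 11: prey: 37+7-5=39; pred: 5+1-1=5
Max prey = 39 at step 11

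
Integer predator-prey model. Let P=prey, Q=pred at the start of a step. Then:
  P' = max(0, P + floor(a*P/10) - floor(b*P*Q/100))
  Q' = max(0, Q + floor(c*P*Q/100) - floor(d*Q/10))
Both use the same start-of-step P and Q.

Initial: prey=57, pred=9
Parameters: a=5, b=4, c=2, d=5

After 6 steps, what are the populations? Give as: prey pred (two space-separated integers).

Step 1: prey: 57+28-20=65; pred: 9+10-4=15
Step 2: prey: 65+32-39=58; pred: 15+19-7=27
Step 3: prey: 58+29-62=25; pred: 27+31-13=45
Step 4: prey: 25+12-45=0; pred: 45+22-22=45
Step 5: prey: 0+0-0=0; pred: 45+0-22=23
Step 6: prey: 0+0-0=0; pred: 23+0-11=12

Answer: 0 12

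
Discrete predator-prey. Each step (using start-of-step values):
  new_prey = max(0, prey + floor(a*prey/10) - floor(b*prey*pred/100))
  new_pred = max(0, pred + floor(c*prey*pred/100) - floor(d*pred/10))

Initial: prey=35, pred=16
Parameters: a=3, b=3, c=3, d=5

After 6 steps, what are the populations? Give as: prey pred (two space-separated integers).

Step 1: prey: 35+10-16=29; pred: 16+16-8=24
Step 2: prey: 29+8-20=17; pred: 24+20-12=32
Step 3: prey: 17+5-16=6; pred: 32+16-16=32
Step 4: prey: 6+1-5=2; pred: 32+5-16=21
Step 5: prey: 2+0-1=1; pred: 21+1-10=12
Step 6: prey: 1+0-0=1; pred: 12+0-6=6

Answer: 1 6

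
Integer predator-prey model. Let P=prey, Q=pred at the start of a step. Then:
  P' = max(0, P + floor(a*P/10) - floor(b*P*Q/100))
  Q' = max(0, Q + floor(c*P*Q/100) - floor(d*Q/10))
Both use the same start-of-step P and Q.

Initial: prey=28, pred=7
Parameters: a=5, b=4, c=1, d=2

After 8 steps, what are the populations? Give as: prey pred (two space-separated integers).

Step 1: prey: 28+14-7=35; pred: 7+1-1=7
Step 2: prey: 35+17-9=43; pred: 7+2-1=8
Step 3: prey: 43+21-13=51; pred: 8+3-1=10
Step 4: prey: 51+25-20=56; pred: 10+5-2=13
Step 5: prey: 56+28-29=55; pred: 13+7-2=18
Step 6: prey: 55+27-39=43; pred: 18+9-3=24
Step 7: prey: 43+21-41=23; pred: 24+10-4=30
Step 8: prey: 23+11-27=7; pred: 30+6-6=30

Answer: 7 30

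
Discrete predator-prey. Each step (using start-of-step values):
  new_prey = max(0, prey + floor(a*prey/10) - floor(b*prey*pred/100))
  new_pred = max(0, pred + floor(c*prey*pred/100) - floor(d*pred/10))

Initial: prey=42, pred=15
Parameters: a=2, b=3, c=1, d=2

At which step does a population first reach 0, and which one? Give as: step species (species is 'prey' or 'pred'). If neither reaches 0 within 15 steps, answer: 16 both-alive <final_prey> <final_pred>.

Answer: 16 both-alive 3 4

Derivation:
Step 1: prey: 42+8-18=32; pred: 15+6-3=18
Step 2: prey: 32+6-17=21; pred: 18+5-3=20
Step 3: prey: 21+4-12=13; pred: 20+4-4=20
Step 4: prey: 13+2-7=8; pred: 20+2-4=18
Step 5: prey: 8+1-4=5; pred: 18+1-3=16
Step 6: prey: 5+1-2=4; pred: 16+0-3=13
Step 7: prey: 4+0-1=3; pred: 13+0-2=11
Step 8: prey: 3+0-0=3; pred: 11+0-2=9
Step 9: prey: 3+0-0=3; pred: 9+0-1=8
Step 10: prey: 3+0-0=3; pred: 8+0-1=7
Step 11: prey: 3+0-0=3; pred: 7+0-1=6
Step 12: prey: 3+0-0=3; pred: 6+0-1=5
Step 13: prey: 3+0-0=3; pred: 5+0-1=4
Step 14: prey: 3+0-0=3; pred: 4+0-0=4
Steps 15-15: state stable at prey=3, pred=4 (no change)
No extinction within 15 steps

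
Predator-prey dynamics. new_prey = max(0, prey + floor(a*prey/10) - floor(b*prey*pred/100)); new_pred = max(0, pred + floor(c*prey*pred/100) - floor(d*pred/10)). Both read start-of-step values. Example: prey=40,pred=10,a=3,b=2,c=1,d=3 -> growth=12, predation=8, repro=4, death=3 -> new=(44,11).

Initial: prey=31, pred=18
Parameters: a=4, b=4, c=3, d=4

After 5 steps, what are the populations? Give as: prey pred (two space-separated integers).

Answer: 0 11

Derivation:
Step 1: prey: 31+12-22=21; pred: 18+16-7=27
Step 2: prey: 21+8-22=7; pred: 27+17-10=34
Step 3: prey: 7+2-9=0; pred: 34+7-13=28
Step 4: prey: 0+0-0=0; pred: 28+0-11=17
Step 5: prey: 0+0-0=0; pred: 17+0-6=11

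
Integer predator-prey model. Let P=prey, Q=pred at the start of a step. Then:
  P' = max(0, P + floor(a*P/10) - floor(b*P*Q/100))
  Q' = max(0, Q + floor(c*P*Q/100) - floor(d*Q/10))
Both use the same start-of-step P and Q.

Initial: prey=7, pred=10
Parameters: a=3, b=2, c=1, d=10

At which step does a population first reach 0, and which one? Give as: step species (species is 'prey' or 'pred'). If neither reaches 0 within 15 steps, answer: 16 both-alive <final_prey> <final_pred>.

Step 1: prey: 7+2-1=8; pred: 10+0-10=0
First extinction: pred at step 1

Answer: 1 pred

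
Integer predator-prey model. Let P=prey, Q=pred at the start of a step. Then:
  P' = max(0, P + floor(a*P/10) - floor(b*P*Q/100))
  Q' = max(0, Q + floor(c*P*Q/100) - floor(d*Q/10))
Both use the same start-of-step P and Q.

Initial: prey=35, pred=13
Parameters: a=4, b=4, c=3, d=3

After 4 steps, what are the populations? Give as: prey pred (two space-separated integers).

Answer: 0 31

Derivation:
Step 1: prey: 35+14-18=31; pred: 13+13-3=23
Step 2: prey: 31+12-28=15; pred: 23+21-6=38
Step 3: prey: 15+6-22=0; pred: 38+17-11=44
Step 4: prey: 0+0-0=0; pred: 44+0-13=31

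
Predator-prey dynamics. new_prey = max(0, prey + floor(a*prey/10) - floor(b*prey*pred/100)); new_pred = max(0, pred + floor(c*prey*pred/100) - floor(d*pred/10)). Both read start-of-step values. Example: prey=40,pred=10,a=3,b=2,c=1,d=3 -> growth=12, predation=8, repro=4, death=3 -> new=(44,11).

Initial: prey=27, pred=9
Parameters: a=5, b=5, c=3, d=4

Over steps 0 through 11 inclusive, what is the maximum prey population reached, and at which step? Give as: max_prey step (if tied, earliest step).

Answer: 28 1

Derivation:
Step 1: prey: 27+13-12=28; pred: 9+7-3=13
Step 2: prey: 28+14-18=24; pred: 13+10-5=18
Step 3: prey: 24+12-21=15; pred: 18+12-7=23
Step 4: prey: 15+7-17=5; pred: 23+10-9=24
Step 5: prey: 5+2-6=1; pred: 24+3-9=18
Step 6: prey: 1+0-0=1; pred: 18+0-7=11
Step 7: prey: 1+0-0=1; pred: 11+0-4=7
Step 8: prey: 1+0-0=1; pred: 7+0-2=5
Step 9: prey: 1+0-0=1; pred: 5+0-2=3
Step 10: prey: 1+0-0=1; pred: 3+0-1=2
Step 11: prey: 1+0-0=1; pred: 2+0-0=2
Max prey = 28 at step 1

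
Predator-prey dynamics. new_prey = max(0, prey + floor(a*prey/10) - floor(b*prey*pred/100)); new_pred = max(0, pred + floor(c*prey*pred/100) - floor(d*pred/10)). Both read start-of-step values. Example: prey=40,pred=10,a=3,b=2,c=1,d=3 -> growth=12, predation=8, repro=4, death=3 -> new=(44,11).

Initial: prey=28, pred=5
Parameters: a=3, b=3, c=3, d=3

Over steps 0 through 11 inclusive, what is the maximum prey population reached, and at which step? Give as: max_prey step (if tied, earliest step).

Answer: 34 2

Derivation:
Step 1: prey: 28+8-4=32; pred: 5+4-1=8
Step 2: prey: 32+9-7=34; pred: 8+7-2=13
Step 3: prey: 34+10-13=31; pred: 13+13-3=23
Step 4: prey: 31+9-21=19; pred: 23+21-6=38
Step 5: prey: 19+5-21=3; pred: 38+21-11=48
Step 6: prey: 3+0-4=0; pred: 48+4-14=38
Step 7: prey: 0+0-0=0; pred: 38+0-11=27
Step 8: prey: 0+0-0=0; pred: 27+0-8=19
Step 9: prey: 0+0-0=0; pred: 19+0-5=14
Step 10: prey: 0+0-0=0; pred: 14+0-4=10
Step 11: prey: 0+0-0=0; pred: 10+0-3=7
Max prey = 34 at step 2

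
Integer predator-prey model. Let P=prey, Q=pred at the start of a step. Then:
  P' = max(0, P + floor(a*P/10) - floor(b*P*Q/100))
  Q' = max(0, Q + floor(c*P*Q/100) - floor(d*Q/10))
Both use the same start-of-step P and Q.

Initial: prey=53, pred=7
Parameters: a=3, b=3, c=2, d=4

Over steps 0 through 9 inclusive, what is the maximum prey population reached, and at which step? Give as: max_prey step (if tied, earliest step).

Answer: 57 1

Derivation:
Step 1: prey: 53+15-11=57; pred: 7+7-2=12
Step 2: prey: 57+17-20=54; pred: 12+13-4=21
Step 3: prey: 54+16-34=36; pred: 21+22-8=35
Step 4: prey: 36+10-37=9; pred: 35+25-14=46
Step 5: prey: 9+2-12=0; pred: 46+8-18=36
Step 6: prey: 0+0-0=0; pred: 36+0-14=22
Step 7: prey: 0+0-0=0; pred: 22+0-8=14
Step 8: prey: 0+0-0=0; pred: 14+0-5=9
Step 9: prey: 0+0-0=0; pred: 9+0-3=6
Max prey = 57 at step 1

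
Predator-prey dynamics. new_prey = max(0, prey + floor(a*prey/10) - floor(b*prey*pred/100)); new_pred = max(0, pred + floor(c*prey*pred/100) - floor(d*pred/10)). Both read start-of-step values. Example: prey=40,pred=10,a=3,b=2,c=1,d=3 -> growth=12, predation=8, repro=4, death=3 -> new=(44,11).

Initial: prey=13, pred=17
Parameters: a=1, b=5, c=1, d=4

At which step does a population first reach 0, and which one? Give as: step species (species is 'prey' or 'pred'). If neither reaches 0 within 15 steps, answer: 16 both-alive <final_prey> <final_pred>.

Answer: 16 both-alive 2 2

Derivation:
Step 1: prey: 13+1-11=3; pred: 17+2-6=13
Step 2: prey: 3+0-1=2; pred: 13+0-5=8
Step 3: prey: 2+0-0=2; pred: 8+0-3=5
Step 4: prey: 2+0-0=2; pred: 5+0-2=3
Step 5: prey: 2+0-0=2; pred: 3+0-1=2
Step 6: prey: 2+0-0=2; pred: 2+0-0=2
Steps 7-15: state stable at prey=2, pred=2 (no change)
No extinction within 15 steps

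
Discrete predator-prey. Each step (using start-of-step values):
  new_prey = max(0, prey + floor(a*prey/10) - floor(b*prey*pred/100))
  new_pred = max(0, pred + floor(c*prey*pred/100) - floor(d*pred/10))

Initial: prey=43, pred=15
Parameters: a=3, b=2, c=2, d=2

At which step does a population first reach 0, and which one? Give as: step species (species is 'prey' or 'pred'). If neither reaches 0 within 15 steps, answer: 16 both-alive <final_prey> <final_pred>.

Answer: 5 prey

Derivation:
Step 1: prey: 43+12-12=43; pred: 15+12-3=24
Step 2: prey: 43+12-20=35; pred: 24+20-4=40
Step 3: prey: 35+10-28=17; pred: 40+28-8=60
Step 4: prey: 17+5-20=2; pred: 60+20-12=68
Step 5: prey: 2+0-2=0; pred: 68+2-13=57
First extinction: prey at step 5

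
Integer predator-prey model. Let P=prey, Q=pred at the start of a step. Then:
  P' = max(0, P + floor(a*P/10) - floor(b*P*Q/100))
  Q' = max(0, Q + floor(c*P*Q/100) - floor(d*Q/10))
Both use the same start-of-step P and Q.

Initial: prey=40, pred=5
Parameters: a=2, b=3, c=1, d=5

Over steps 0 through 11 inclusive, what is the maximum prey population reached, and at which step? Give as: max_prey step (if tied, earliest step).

Step 1: prey: 40+8-6=42; pred: 5+2-2=5
Step 2: prey: 42+8-6=44; pred: 5+2-2=5
Step 3: prey: 44+8-6=46; pred: 5+2-2=5
Step 4: prey: 46+9-6=49; pred: 5+2-2=5
Step 5: prey: 49+9-7=51; pred: 5+2-2=5
Step 6: prey: 51+10-7=54; pred: 5+2-2=5
Step 7: prey: 54+10-8=56; pred: 5+2-2=5
Step 8: prey: 56+11-8=59; pred: 5+2-2=5
Step 9: prey: 59+11-8=62; pred: 5+2-2=5
Step 10: prey: 62+12-9=65; pred: 5+3-2=6
Step 11: prey: 65+13-11=67; pred: 6+3-3=6
Max prey = 67 at step 11

Answer: 67 11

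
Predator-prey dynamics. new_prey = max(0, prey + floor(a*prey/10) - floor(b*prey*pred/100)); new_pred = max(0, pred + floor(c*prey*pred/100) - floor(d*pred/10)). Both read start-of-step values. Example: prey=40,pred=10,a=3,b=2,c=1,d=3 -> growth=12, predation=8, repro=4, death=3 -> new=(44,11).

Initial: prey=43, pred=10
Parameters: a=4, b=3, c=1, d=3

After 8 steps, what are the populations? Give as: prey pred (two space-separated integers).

Step 1: prey: 43+17-12=48; pred: 10+4-3=11
Step 2: prey: 48+19-15=52; pred: 11+5-3=13
Step 3: prey: 52+20-20=52; pred: 13+6-3=16
Step 4: prey: 52+20-24=48; pred: 16+8-4=20
Step 5: prey: 48+19-28=39; pred: 20+9-6=23
Step 6: prey: 39+15-26=28; pred: 23+8-6=25
Step 7: prey: 28+11-21=18; pred: 25+7-7=25
Step 8: prey: 18+7-13=12; pred: 25+4-7=22

Answer: 12 22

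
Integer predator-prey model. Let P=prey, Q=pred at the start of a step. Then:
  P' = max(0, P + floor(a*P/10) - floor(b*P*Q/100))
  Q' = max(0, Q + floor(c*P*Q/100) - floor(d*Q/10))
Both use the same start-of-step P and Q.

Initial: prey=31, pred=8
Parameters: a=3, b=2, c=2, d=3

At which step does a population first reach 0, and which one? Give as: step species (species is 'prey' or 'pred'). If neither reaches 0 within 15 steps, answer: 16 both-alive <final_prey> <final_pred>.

Step 1: prey: 31+9-4=36; pred: 8+4-2=10
Step 2: prey: 36+10-7=39; pred: 10+7-3=14
Step 3: prey: 39+11-10=40; pred: 14+10-4=20
Step 4: prey: 40+12-16=36; pred: 20+16-6=30
Step 5: prey: 36+10-21=25; pred: 30+21-9=42
Step 6: prey: 25+7-21=11; pred: 42+21-12=51
Step 7: prey: 11+3-11=3; pred: 51+11-15=47
Step 8: prey: 3+0-2=1; pred: 47+2-14=35
Step 9: prey: 1+0-0=1; pred: 35+0-10=25
Step 10: prey: 1+0-0=1; pred: 25+0-7=18
Step 11: prey: 1+0-0=1; pred: 18+0-5=13
Step 12: prey: 1+0-0=1; pred: 13+0-3=10
Step 13: prey: 1+0-0=1; pred: 10+0-3=7
Step 14: prey: 1+0-0=1; pred: 7+0-2=5
Step 15: prey: 1+0-0=1; pred: 5+0-1=4
No extinction within 15 steps

Answer: 16 both-alive 1 4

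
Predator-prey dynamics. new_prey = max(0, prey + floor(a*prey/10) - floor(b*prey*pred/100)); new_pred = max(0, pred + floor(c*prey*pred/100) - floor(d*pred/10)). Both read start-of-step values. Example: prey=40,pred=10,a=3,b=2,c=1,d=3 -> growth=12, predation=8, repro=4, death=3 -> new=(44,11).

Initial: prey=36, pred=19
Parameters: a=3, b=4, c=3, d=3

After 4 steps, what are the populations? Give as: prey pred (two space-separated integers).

Answer: 0 22

Derivation:
Step 1: prey: 36+10-27=19; pred: 19+20-5=34
Step 2: prey: 19+5-25=0; pred: 34+19-10=43
Step 3: prey: 0+0-0=0; pred: 43+0-12=31
Step 4: prey: 0+0-0=0; pred: 31+0-9=22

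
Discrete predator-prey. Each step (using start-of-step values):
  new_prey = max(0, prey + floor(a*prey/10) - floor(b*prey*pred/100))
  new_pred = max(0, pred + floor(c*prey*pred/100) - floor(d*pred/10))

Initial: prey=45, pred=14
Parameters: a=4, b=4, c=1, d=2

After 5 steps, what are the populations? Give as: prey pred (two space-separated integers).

Answer: 5 18

Derivation:
Step 1: prey: 45+18-25=38; pred: 14+6-2=18
Step 2: prey: 38+15-27=26; pred: 18+6-3=21
Step 3: prey: 26+10-21=15; pred: 21+5-4=22
Step 4: prey: 15+6-13=8; pred: 22+3-4=21
Step 5: prey: 8+3-6=5; pred: 21+1-4=18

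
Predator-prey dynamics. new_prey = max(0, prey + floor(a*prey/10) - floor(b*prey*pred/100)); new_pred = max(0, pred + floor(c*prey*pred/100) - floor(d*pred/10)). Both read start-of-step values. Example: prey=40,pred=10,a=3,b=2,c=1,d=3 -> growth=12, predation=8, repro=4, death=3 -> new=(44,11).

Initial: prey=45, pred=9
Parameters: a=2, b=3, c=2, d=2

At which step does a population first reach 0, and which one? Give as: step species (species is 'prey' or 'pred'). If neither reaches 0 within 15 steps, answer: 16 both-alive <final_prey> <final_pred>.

Answer: 5 prey

Derivation:
Step 1: prey: 45+9-12=42; pred: 9+8-1=16
Step 2: prey: 42+8-20=30; pred: 16+13-3=26
Step 3: prey: 30+6-23=13; pred: 26+15-5=36
Step 4: prey: 13+2-14=1; pred: 36+9-7=38
Step 5: prey: 1+0-1=0; pred: 38+0-7=31
First extinction: prey at step 5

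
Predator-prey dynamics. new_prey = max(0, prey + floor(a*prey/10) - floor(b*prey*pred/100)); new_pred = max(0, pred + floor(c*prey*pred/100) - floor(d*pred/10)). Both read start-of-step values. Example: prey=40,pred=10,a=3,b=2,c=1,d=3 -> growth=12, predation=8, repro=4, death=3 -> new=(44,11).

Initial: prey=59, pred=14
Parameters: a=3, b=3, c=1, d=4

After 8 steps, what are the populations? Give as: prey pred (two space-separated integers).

Answer: 16 6

Derivation:
Step 1: prey: 59+17-24=52; pred: 14+8-5=17
Step 2: prey: 52+15-26=41; pred: 17+8-6=19
Step 3: prey: 41+12-23=30; pred: 19+7-7=19
Step 4: prey: 30+9-17=22; pred: 19+5-7=17
Step 5: prey: 22+6-11=17; pred: 17+3-6=14
Step 6: prey: 17+5-7=15; pred: 14+2-5=11
Step 7: prey: 15+4-4=15; pred: 11+1-4=8
Step 8: prey: 15+4-3=16; pred: 8+1-3=6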